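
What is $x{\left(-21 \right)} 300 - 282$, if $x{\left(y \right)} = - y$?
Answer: $6018$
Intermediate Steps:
$x{\left(-21 \right)} 300 - 282 = \left(-1\right) \left(-21\right) 300 - 282 = 21 \cdot 300 - 282 = 6300 - 282 = 6018$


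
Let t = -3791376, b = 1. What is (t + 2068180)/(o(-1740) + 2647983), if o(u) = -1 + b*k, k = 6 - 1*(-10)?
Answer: -861598/1323999 ≈ -0.65075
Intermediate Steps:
k = 16 (k = 6 + 10 = 16)
o(u) = 15 (o(u) = -1 + 1*16 = -1 + 16 = 15)
(t + 2068180)/(o(-1740) + 2647983) = (-3791376 + 2068180)/(15 + 2647983) = -1723196/2647998 = -1723196*1/2647998 = -861598/1323999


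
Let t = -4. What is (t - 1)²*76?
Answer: 1900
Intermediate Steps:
(t - 1)²*76 = (-4 - 1)²*76 = (-5)²*76 = 25*76 = 1900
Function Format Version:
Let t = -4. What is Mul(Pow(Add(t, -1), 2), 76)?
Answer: 1900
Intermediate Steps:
Mul(Pow(Add(t, -1), 2), 76) = Mul(Pow(Add(-4, -1), 2), 76) = Mul(Pow(-5, 2), 76) = Mul(25, 76) = 1900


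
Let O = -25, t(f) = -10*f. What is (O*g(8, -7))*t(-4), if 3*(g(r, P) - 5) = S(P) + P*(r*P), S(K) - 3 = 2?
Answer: -412000/3 ≈ -1.3733e+5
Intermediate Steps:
S(K) = 5 (S(K) = 3 + 2 = 5)
g(r, P) = 20/3 + r*P²/3 (g(r, P) = 5 + (5 + P*(r*P))/3 = 5 + (5 + P*(P*r))/3 = 5 + (5 + r*P²)/3 = 5 + (5/3 + r*P²/3) = 20/3 + r*P²/3)
(O*g(8, -7))*t(-4) = (-25*(20/3 + (⅓)*8*(-7)²))*(-10*(-4)) = -25*(20/3 + (⅓)*8*49)*40 = -25*(20/3 + 392/3)*40 = -25*412/3*40 = -10300/3*40 = -412000/3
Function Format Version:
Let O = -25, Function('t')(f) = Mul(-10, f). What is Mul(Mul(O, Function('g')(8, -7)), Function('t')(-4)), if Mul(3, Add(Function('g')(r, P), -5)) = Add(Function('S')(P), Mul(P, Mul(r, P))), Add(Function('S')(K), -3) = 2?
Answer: Rational(-412000, 3) ≈ -1.3733e+5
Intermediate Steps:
Function('S')(K) = 5 (Function('S')(K) = Add(3, 2) = 5)
Function('g')(r, P) = Add(Rational(20, 3), Mul(Rational(1, 3), r, Pow(P, 2))) (Function('g')(r, P) = Add(5, Mul(Rational(1, 3), Add(5, Mul(P, Mul(r, P))))) = Add(5, Mul(Rational(1, 3), Add(5, Mul(P, Mul(P, r))))) = Add(5, Mul(Rational(1, 3), Add(5, Mul(r, Pow(P, 2))))) = Add(5, Add(Rational(5, 3), Mul(Rational(1, 3), r, Pow(P, 2)))) = Add(Rational(20, 3), Mul(Rational(1, 3), r, Pow(P, 2))))
Mul(Mul(O, Function('g')(8, -7)), Function('t')(-4)) = Mul(Mul(-25, Add(Rational(20, 3), Mul(Rational(1, 3), 8, Pow(-7, 2)))), Mul(-10, -4)) = Mul(Mul(-25, Add(Rational(20, 3), Mul(Rational(1, 3), 8, 49))), 40) = Mul(Mul(-25, Add(Rational(20, 3), Rational(392, 3))), 40) = Mul(Mul(-25, Rational(412, 3)), 40) = Mul(Rational(-10300, 3), 40) = Rational(-412000, 3)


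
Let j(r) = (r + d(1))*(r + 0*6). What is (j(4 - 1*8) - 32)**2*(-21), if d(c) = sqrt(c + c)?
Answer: -6048 - 2688*sqrt(2) ≈ -9849.4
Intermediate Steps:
d(c) = sqrt(2)*sqrt(c) (d(c) = sqrt(2*c) = sqrt(2)*sqrt(c))
j(r) = r*(r + sqrt(2)) (j(r) = (r + sqrt(2)*sqrt(1))*(r + 0*6) = (r + sqrt(2)*1)*(r + 0) = (r + sqrt(2))*r = r*(r + sqrt(2)))
(j(4 - 1*8) - 32)**2*(-21) = ((4 - 1*8)*((4 - 1*8) + sqrt(2)) - 32)**2*(-21) = ((4 - 8)*((4 - 8) + sqrt(2)) - 32)**2*(-21) = (-4*(-4 + sqrt(2)) - 32)**2*(-21) = ((16 - 4*sqrt(2)) - 32)**2*(-21) = (-16 - 4*sqrt(2))**2*(-21) = -21*(-16 - 4*sqrt(2))**2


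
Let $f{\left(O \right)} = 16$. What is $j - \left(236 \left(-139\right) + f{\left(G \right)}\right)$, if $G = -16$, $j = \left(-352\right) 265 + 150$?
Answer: $-60342$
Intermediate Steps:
$j = -93130$ ($j = -93280 + 150 = -93130$)
$j - \left(236 \left(-139\right) + f{\left(G \right)}\right) = -93130 - \left(236 \left(-139\right) + 16\right) = -93130 - \left(-32804 + 16\right) = -93130 - -32788 = -93130 + 32788 = -60342$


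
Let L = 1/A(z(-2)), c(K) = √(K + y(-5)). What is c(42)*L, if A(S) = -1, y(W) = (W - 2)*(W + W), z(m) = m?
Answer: -4*√7 ≈ -10.583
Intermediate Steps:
y(W) = 2*W*(-2 + W) (y(W) = (-2 + W)*(2*W) = 2*W*(-2 + W))
c(K) = √(70 + K) (c(K) = √(K + 2*(-5)*(-2 - 5)) = √(K + 2*(-5)*(-7)) = √(K + 70) = √(70 + K))
L = -1 (L = 1/(-1) = -1)
c(42)*L = √(70 + 42)*(-1) = √112*(-1) = (4*√7)*(-1) = -4*√7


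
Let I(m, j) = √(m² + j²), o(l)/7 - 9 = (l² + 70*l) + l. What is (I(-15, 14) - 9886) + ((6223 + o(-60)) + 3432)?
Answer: -4788 + √421 ≈ -4767.5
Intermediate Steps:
o(l) = 63 + 7*l² + 497*l (o(l) = 63 + 7*((l² + 70*l) + l) = 63 + 7*(l² + 71*l) = 63 + (7*l² + 497*l) = 63 + 7*l² + 497*l)
I(m, j) = √(j² + m²)
(I(-15, 14) - 9886) + ((6223 + o(-60)) + 3432) = (√(14² + (-15)²) - 9886) + ((6223 + (63 + 7*(-60)² + 497*(-60))) + 3432) = (√(196 + 225) - 9886) + ((6223 + (63 + 7*3600 - 29820)) + 3432) = (√421 - 9886) + ((6223 + (63 + 25200 - 29820)) + 3432) = (-9886 + √421) + ((6223 - 4557) + 3432) = (-9886 + √421) + (1666 + 3432) = (-9886 + √421) + 5098 = -4788 + √421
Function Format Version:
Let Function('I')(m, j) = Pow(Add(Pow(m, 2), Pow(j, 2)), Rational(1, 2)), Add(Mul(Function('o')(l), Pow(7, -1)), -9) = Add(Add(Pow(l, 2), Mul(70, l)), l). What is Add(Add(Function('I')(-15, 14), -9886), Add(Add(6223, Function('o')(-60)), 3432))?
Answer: Add(-4788, Pow(421, Rational(1, 2))) ≈ -4767.5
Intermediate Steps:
Function('o')(l) = Add(63, Mul(7, Pow(l, 2)), Mul(497, l)) (Function('o')(l) = Add(63, Mul(7, Add(Add(Pow(l, 2), Mul(70, l)), l))) = Add(63, Mul(7, Add(Pow(l, 2), Mul(71, l)))) = Add(63, Add(Mul(7, Pow(l, 2)), Mul(497, l))) = Add(63, Mul(7, Pow(l, 2)), Mul(497, l)))
Function('I')(m, j) = Pow(Add(Pow(j, 2), Pow(m, 2)), Rational(1, 2))
Add(Add(Function('I')(-15, 14), -9886), Add(Add(6223, Function('o')(-60)), 3432)) = Add(Add(Pow(Add(Pow(14, 2), Pow(-15, 2)), Rational(1, 2)), -9886), Add(Add(6223, Add(63, Mul(7, Pow(-60, 2)), Mul(497, -60))), 3432)) = Add(Add(Pow(Add(196, 225), Rational(1, 2)), -9886), Add(Add(6223, Add(63, Mul(7, 3600), -29820)), 3432)) = Add(Add(Pow(421, Rational(1, 2)), -9886), Add(Add(6223, Add(63, 25200, -29820)), 3432)) = Add(Add(-9886, Pow(421, Rational(1, 2))), Add(Add(6223, -4557), 3432)) = Add(Add(-9886, Pow(421, Rational(1, 2))), Add(1666, 3432)) = Add(Add(-9886, Pow(421, Rational(1, 2))), 5098) = Add(-4788, Pow(421, Rational(1, 2)))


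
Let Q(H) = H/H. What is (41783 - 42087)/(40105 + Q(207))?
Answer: -152/20053 ≈ -0.0075799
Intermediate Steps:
Q(H) = 1
(41783 - 42087)/(40105 + Q(207)) = (41783 - 42087)/(40105 + 1) = -304/40106 = -304*1/40106 = -152/20053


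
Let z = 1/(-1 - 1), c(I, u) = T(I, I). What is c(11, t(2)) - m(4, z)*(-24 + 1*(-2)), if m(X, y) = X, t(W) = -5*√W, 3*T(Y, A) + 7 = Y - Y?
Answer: 305/3 ≈ 101.67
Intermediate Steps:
T(Y, A) = -7/3 (T(Y, A) = -7/3 + (Y - Y)/3 = -7/3 + (⅓)*0 = -7/3 + 0 = -7/3)
c(I, u) = -7/3
z = -½ (z = 1/(-2) = -½ ≈ -0.50000)
c(11, t(2)) - m(4, z)*(-24 + 1*(-2)) = -7/3 - 4*(-24 + 1*(-2)) = -7/3 - 4*(-24 - 2) = -7/3 - 4*(-26) = -7/3 - 1*(-104) = -7/3 + 104 = 305/3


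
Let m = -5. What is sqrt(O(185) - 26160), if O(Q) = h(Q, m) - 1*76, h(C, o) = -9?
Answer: I*sqrt(26245) ≈ 162.0*I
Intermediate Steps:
O(Q) = -85 (O(Q) = -9 - 1*76 = -9 - 76 = -85)
sqrt(O(185) - 26160) = sqrt(-85 - 26160) = sqrt(-26245) = I*sqrt(26245)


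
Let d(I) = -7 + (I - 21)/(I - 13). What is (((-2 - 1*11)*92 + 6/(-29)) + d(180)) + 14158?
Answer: 62744674/4843 ≈ 12956.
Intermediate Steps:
d(I) = -7 + (-21 + I)/(-13 + I)
(((-2 - 1*11)*92 + 6/(-29)) + d(180)) + 14158 = (((-2 - 1*11)*92 + 6/(-29)) + 2*(35 - 3*180)/(-13 + 180)) + 14158 = (((-2 - 11)*92 + 6*(-1/29)) + 2*(35 - 540)/167) + 14158 = ((-13*92 - 6/29) + 2*(1/167)*(-505)) + 14158 = ((-1196 - 6/29) - 1010/167) + 14158 = (-34690/29 - 1010/167) + 14158 = -5822520/4843 + 14158 = 62744674/4843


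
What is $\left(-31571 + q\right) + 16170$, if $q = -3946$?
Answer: $-19347$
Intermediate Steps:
$\left(-31571 + q\right) + 16170 = \left(-31571 - 3946\right) + 16170 = -35517 + 16170 = -19347$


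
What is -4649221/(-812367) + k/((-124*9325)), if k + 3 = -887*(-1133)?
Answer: 1139872850761/234834990525 ≈ 4.8539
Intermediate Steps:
k = 1004968 (k = -3 - 887*(-1133) = -3 + 1004971 = 1004968)
-4649221/(-812367) + k/((-124*9325)) = -4649221/(-812367) + 1004968/((-124*9325)) = -4649221*(-1/812367) + 1004968/(-1156300) = 4649221/812367 + 1004968*(-1/1156300) = 4649221/812367 - 251242/289075 = 1139872850761/234834990525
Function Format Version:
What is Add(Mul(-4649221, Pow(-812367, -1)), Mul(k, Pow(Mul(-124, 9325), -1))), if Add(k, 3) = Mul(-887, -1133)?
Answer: Rational(1139872850761, 234834990525) ≈ 4.8539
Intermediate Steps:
k = 1004968 (k = Add(-3, Mul(-887, -1133)) = Add(-3, 1004971) = 1004968)
Add(Mul(-4649221, Pow(-812367, -1)), Mul(k, Pow(Mul(-124, 9325), -1))) = Add(Mul(-4649221, Pow(-812367, -1)), Mul(1004968, Pow(Mul(-124, 9325), -1))) = Add(Mul(-4649221, Rational(-1, 812367)), Mul(1004968, Pow(-1156300, -1))) = Add(Rational(4649221, 812367), Mul(1004968, Rational(-1, 1156300))) = Add(Rational(4649221, 812367), Rational(-251242, 289075)) = Rational(1139872850761, 234834990525)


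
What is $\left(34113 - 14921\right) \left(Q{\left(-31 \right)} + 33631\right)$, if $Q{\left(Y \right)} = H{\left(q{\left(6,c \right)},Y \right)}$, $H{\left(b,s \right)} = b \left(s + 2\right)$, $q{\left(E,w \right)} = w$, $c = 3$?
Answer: $643776448$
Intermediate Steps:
$H{\left(b,s \right)} = b \left(2 + s\right)$
$Q{\left(Y \right)} = 6 + 3 Y$ ($Q{\left(Y \right)} = 3 \left(2 + Y\right) = 6 + 3 Y$)
$\left(34113 - 14921\right) \left(Q{\left(-31 \right)} + 33631\right) = \left(34113 - 14921\right) \left(\left(6 + 3 \left(-31\right)\right) + 33631\right) = 19192 \left(\left(6 - 93\right) + 33631\right) = 19192 \left(-87 + 33631\right) = 19192 \cdot 33544 = 643776448$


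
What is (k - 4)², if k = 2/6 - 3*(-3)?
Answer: 256/9 ≈ 28.444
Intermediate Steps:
k = 28/3 (k = 2*(⅙) + 9 = ⅓ + 9 = 28/3 ≈ 9.3333)
(k - 4)² = (28/3 - 4)² = (16/3)² = 256/9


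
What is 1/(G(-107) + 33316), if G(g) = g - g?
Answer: 1/33316 ≈ 3.0016e-5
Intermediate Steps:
G(g) = 0
1/(G(-107) + 33316) = 1/(0 + 33316) = 1/33316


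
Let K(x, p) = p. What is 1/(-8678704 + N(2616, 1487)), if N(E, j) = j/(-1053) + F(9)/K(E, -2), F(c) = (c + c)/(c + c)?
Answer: -2106/18277354651 ≈ -1.1522e-7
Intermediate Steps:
F(c) = 1 (F(c) = (2*c)/((2*c)) = (2*c)*(1/(2*c)) = 1)
N(E, j) = -½ - j/1053 (N(E, j) = j/(-1053) + 1/(-2) = j*(-1/1053) + 1*(-½) = -j/1053 - ½ = -½ - j/1053)
1/(-8678704 + N(2616, 1487)) = 1/(-8678704 + (-½ - 1/1053*1487)) = 1/(-8678704 + (-½ - 1487/1053)) = 1/(-8678704 - 4027/2106) = 1/(-18277354651/2106) = -2106/18277354651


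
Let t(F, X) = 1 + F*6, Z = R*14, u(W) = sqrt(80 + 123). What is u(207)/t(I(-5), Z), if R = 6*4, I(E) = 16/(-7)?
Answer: -7*sqrt(203)/89 ≈ -1.1206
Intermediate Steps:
I(E) = -16/7 (I(E) = 16*(-1/7) = -16/7)
R = 24
u(W) = sqrt(203)
Z = 336 (Z = 24*14 = 336)
t(F, X) = 1 + 6*F
u(207)/t(I(-5), Z) = sqrt(203)/(1 + 6*(-16/7)) = sqrt(203)/(1 - 96/7) = sqrt(203)/(-89/7) = sqrt(203)*(-7/89) = -7*sqrt(203)/89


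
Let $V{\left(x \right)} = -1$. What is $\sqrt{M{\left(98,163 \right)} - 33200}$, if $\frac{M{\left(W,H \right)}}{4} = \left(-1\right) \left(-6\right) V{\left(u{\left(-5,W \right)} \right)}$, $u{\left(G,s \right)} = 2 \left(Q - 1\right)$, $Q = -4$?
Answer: $2 i \sqrt{8306} \approx 182.27 i$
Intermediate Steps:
$u{\left(G,s \right)} = -10$ ($u{\left(G,s \right)} = 2 \left(-4 - 1\right) = 2 \left(-5\right) = -10$)
$M{\left(W,H \right)} = -24$ ($M{\left(W,H \right)} = 4 \left(-1\right) \left(-6\right) \left(-1\right) = 4 \cdot 6 \left(-1\right) = 4 \left(-6\right) = -24$)
$\sqrt{M{\left(98,163 \right)} - 33200} = \sqrt{-24 - 33200} = \sqrt{-33224} = 2 i \sqrt{8306}$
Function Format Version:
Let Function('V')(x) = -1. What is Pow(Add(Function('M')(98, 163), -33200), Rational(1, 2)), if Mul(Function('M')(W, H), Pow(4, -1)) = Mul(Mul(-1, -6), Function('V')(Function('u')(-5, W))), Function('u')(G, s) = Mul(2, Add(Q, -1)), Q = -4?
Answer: Mul(2, I, Pow(8306, Rational(1, 2))) ≈ Mul(182.27, I)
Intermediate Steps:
Function('u')(G, s) = -10 (Function('u')(G, s) = Mul(2, Add(-4, -1)) = Mul(2, -5) = -10)
Function('M')(W, H) = -24 (Function('M')(W, H) = Mul(4, Mul(Mul(-1, -6), -1)) = Mul(4, Mul(6, -1)) = Mul(4, -6) = -24)
Pow(Add(Function('M')(98, 163), -33200), Rational(1, 2)) = Pow(Add(-24, -33200), Rational(1, 2)) = Pow(-33224, Rational(1, 2)) = Mul(2, I, Pow(8306, Rational(1, 2)))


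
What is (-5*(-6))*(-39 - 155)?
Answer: -5820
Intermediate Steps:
(-5*(-6))*(-39 - 155) = 30*(-194) = -5820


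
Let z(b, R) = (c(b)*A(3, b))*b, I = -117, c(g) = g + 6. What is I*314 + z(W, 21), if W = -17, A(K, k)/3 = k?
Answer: -46275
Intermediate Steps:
A(K, k) = 3*k
c(g) = 6 + g
z(b, R) = 3*b**2*(6 + b) (z(b, R) = ((6 + b)*(3*b))*b = (3*b*(6 + b))*b = 3*b**2*(6 + b))
I*314 + z(W, 21) = -117*314 + 3*(-17)**2*(6 - 17) = -36738 + 3*289*(-11) = -36738 - 9537 = -46275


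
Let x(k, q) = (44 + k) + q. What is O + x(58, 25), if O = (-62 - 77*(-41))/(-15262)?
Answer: 1935179/15262 ≈ 126.80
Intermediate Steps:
x(k, q) = 44 + k + q
O = -3095/15262 (O = (-62 + 3157)*(-1/15262) = 3095*(-1/15262) = -3095/15262 ≈ -0.20279)
O + x(58, 25) = -3095/15262 + (44 + 58 + 25) = -3095/15262 + 127 = 1935179/15262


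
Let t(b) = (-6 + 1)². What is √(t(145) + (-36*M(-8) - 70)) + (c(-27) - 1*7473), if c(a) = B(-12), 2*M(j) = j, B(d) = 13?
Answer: -7460 + 3*√11 ≈ -7450.0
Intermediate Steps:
M(j) = j/2
c(a) = 13
t(b) = 25 (t(b) = (-5)² = 25)
√(t(145) + (-36*M(-8) - 70)) + (c(-27) - 1*7473) = √(25 + (-18*(-8) - 70)) + (13 - 1*7473) = √(25 + (-36*(-4) - 70)) + (13 - 7473) = √(25 + (144 - 70)) - 7460 = √(25 + 74) - 7460 = √99 - 7460 = 3*√11 - 7460 = -7460 + 3*√11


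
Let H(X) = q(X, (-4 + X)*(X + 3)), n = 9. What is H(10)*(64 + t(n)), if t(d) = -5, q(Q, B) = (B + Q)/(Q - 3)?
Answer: 5192/7 ≈ 741.71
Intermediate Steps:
q(Q, B) = (B + Q)/(-3 + Q)
H(X) = (X + (-4 + X)*(3 + X))/(-3 + X) (H(X) = ((-4 + X)*(X + 3) + X)/(-3 + X) = ((-4 + X)*(3 + X) + X)/(-3 + X) = (X + (-4 + X)*(3 + X))/(-3 + X))
H(10)*(64 + t(n)) = ((-12 + 10²)/(-3 + 10))*(64 - 5) = ((-12 + 100)/7)*59 = ((⅐)*88)*59 = (88/7)*59 = 5192/7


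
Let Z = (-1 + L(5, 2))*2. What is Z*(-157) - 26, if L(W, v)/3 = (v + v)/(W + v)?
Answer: -1752/7 ≈ -250.29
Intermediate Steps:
L(W, v) = 6*v/(W + v) (L(W, v) = 3*((v + v)/(W + v)) = 3*((2*v)/(W + v)) = 3*(2*v/(W + v)) = 6*v/(W + v))
Z = 10/7 (Z = (-1 + 6*2/(5 + 2))*2 = (-1 + 6*2/7)*2 = (-1 + 6*2*(1/7))*2 = (-1 + 12/7)*2 = (5/7)*2 = 10/7 ≈ 1.4286)
Z*(-157) - 26 = (10/7)*(-157) - 26 = -1570/7 - 26 = -1752/7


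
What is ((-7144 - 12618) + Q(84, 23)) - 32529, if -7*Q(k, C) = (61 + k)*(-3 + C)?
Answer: -368937/7 ≈ -52705.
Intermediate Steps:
Q(k, C) = -(-3 + C)*(61 + k)/7 (Q(k, C) = -(61 + k)*(-3 + C)/7 = -(-3 + C)*(61 + k)/7)
((-7144 - 12618) + Q(84, 23)) - 32529 = ((-7144 - 12618) + (183/7 - 61/7*23 + (3/7)*84 - ⅐*23*84)) - 32529 = (-19762 + (183/7 - 1403/7 + 36 - 276)) - 32529 = (-19762 - 2900/7) - 32529 = -141234/7 - 32529 = -368937/7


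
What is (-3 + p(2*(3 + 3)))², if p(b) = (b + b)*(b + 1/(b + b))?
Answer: 81796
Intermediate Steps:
p(b) = 2*b*(b + 1/(2*b)) (p(b) = (2*b)*(b + 1/(2*b)) = 2*b*(b + 1/(2*b)))
(-3 + p(2*(3 + 3)))² = (-3 + (1 + 2*(2*(3 + 3))²))² = (-3 + (1 + 2*(2*6)²))² = (-3 + (1 + 2*12²))² = (-3 + (1 + 2*144))² = (-3 + (1 + 288))² = (-3 + 289)² = 286² = 81796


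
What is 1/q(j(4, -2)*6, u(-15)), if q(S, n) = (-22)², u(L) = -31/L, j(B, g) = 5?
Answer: 1/484 ≈ 0.0020661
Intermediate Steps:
q(S, n) = 484
1/q(j(4, -2)*6, u(-15)) = 1/484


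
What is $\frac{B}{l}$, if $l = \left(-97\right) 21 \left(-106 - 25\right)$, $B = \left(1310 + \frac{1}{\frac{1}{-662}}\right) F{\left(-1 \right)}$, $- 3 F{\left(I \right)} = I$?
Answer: $\frac{72}{88949} \approx 0.00080945$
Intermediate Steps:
$F{\left(I \right)} = - \frac{I}{3}$
$B = 216$ ($B = \left(1310 + \frac{1}{\frac{1}{-662}}\right) \left(\left(- \frac{1}{3}\right) \left(-1\right)\right) = \left(1310 + \frac{1}{- \frac{1}{662}}\right) \frac{1}{3} = \left(1310 - 662\right) \frac{1}{3} = 648 \cdot \frac{1}{3} = 216$)
$l = 266847$ ($l = \left(-2037\right) \left(-131\right) = 266847$)
$\frac{B}{l} = \frac{216}{266847} = 216 \cdot \frac{1}{266847} = \frac{72}{88949}$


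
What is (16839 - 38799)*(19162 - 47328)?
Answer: 618525360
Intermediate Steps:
(16839 - 38799)*(19162 - 47328) = -21960*(-28166) = 618525360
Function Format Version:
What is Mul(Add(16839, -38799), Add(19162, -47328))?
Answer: 618525360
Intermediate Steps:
Mul(Add(16839, -38799), Add(19162, -47328)) = Mul(-21960, -28166) = 618525360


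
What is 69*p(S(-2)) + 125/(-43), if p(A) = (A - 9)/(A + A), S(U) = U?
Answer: 32137/172 ≈ 186.84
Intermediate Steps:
p(A) = (-9 + A)/(2*A) (p(A) = (-9 + A)/((2*A)) = (-9 + A)*(1/(2*A)) = (-9 + A)/(2*A))
69*p(S(-2)) + 125/(-43) = 69*((½)*(-9 - 2)/(-2)) + 125/(-43) = 69*((½)*(-½)*(-11)) + 125*(-1/43) = 69*(11/4) - 125/43 = 759/4 - 125/43 = 32137/172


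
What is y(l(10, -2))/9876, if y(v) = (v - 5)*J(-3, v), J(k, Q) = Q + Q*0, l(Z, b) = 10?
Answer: 25/4938 ≈ 0.0050628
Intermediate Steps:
J(k, Q) = Q (J(k, Q) = Q + 0 = Q)
y(v) = v*(-5 + v) (y(v) = (v - 5)*v = (-5 + v)*v = v*(-5 + v))
y(l(10, -2))/9876 = (10*(-5 + 10))/9876 = (10*5)*(1/9876) = 50*(1/9876) = 25/4938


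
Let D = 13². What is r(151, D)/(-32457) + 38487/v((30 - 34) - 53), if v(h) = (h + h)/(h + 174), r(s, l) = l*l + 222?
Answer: -48718823555/1233366 ≈ -39501.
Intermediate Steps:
D = 169
r(s, l) = 222 + l² (r(s, l) = l² + 222 = 222 + l²)
v(h) = 2*h/(174 + h) (v(h) = (2*h)/(174 + h) = 2*h/(174 + h))
r(151, D)/(-32457) + 38487/v((30 - 34) - 53) = (222 + 169²)/(-32457) + 38487/((2*((30 - 34) - 53)/(174 + ((30 - 34) - 53)))) = (222 + 28561)*(-1/32457) + 38487/((2*(-4 - 53)/(174 + (-4 - 53)))) = 28783*(-1/32457) + 38487/((2*(-57)/(174 - 57))) = -28783/32457 + 38487/((2*(-57)/117)) = -28783/32457 + 38487/((2*(-57)*(1/117))) = -28783/32457 + 38487/(-38/39) = -28783/32457 + 38487*(-39/38) = -28783/32457 - 1500993/38 = -48718823555/1233366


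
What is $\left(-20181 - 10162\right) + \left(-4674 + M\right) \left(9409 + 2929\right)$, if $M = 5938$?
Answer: $15564889$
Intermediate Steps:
$\left(-20181 - 10162\right) + \left(-4674 + M\right) \left(9409 + 2929\right) = \left(-20181 - 10162\right) + \left(-4674 + 5938\right) \left(9409 + 2929\right) = -30343 + 1264 \cdot 12338 = -30343 + 15595232 = 15564889$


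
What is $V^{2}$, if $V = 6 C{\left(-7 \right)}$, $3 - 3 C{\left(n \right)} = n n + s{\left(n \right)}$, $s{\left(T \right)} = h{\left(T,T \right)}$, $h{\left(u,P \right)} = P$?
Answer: $6084$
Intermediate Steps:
$s{\left(T \right)} = T$
$C{\left(n \right)} = 1 - \frac{n}{3} - \frac{n^{2}}{3}$ ($C{\left(n \right)} = 1 - \frac{n n + n}{3} = 1 - \frac{n^{2} + n}{3} = 1 - \frac{n + n^{2}}{3} = 1 - \left(\frac{n}{3} + \frac{n^{2}}{3}\right) = 1 - \frac{n}{3} - \frac{n^{2}}{3}$)
$V = -78$ ($V = 6 \left(1 - - \frac{7}{3} - \frac{\left(-7\right)^{2}}{3}\right) = 6 \left(1 + \frac{7}{3} - \frac{49}{3}\right) = 6 \left(-13\right) = -78$)
$V^{2} = \left(-78\right)^{2} = 6084$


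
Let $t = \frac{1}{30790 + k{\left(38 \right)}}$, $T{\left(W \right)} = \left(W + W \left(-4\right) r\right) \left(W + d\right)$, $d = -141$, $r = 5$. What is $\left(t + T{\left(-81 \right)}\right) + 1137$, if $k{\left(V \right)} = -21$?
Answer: $- \frac{10477490648}{30769} \approx -3.4052 \cdot 10^{5}$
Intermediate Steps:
$T{\left(W \right)} = - 19 W \left(-141 + W\right)$ ($T{\left(W \right)} = \left(W + W \left(-4\right) 5\right) \left(W - 141\right) = \left(W + - 4 W 5\right) \left(-141 + W\right) = \left(W - 20 W\right) \left(-141 + W\right) = - 19 W \left(-141 + W\right)$)
$t = \frac{1}{30769}$ ($t = \frac{1}{30790 - 21} = \frac{1}{30769} \approx 3.25 \cdot 10^{-5}$)
$\left(t + T{\left(-81 \right)}\right) + 1137 = \left(\frac{1}{30769} + 19 \left(-81\right) \left(141 - -81\right)\right) + 1137 = \left(\frac{1}{30769} + 19 \left(-81\right) \left(141 + 81\right)\right) + 1137 = \left(\frac{1}{30769} + 19 \left(-81\right) 222\right) + 1137 = \left(\frac{1}{30769} - 341658\right) + 1137 = - \frac{10512475001}{30769} + 1137 = - \frac{10477490648}{30769}$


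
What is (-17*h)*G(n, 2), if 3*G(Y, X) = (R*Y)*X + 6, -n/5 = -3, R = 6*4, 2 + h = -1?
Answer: 12342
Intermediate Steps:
h = -3 (h = -2 - 1 = -3)
R = 24
n = 15 (n = -5*(-3) = 15)
G(Y, X) = 2 + 8*X*Y (G(Y, X) = ((24*Y)*X + 6)/3 = (24*X*Y + 6)/3 = (6 + 24*X*Y)/3 = 2 + 8*X*Y)
(-17*h)*G(n, 2) = (-17*(-3))*(2 + 8*2*15) = 51*(2 + 240) = 51*242 = 12342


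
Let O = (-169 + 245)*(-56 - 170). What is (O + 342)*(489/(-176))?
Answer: 4115913/88 ≈ 46772.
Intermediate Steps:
O = -17176 (O = 76*(-226) = -17176)
(O + 342)*(489/(-176)) = (-17176 + 342)*(489/(-176)) = -8231826*(-1)/176 = -16834*(-489/176) = 4115913/88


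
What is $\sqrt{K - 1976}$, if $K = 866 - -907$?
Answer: $i \sqrt{203} \approx 14.248 i$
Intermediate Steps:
$K = 1773$ ($K = 866 + 907 = 1773$)
$\sqrt{K - 1976} = \sqrt{1773 - 1976} = \sqrt{-203} = i \sqrt{203}$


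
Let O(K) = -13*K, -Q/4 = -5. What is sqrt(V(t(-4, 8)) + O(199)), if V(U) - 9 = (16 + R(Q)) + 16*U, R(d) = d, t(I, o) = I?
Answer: I*sqrt(2606) ≈ 51.049*I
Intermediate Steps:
Q = 20 (Q = -4*(-5) = 20)
V(U) = 45 + 16*U (V(U) = 9 + ((16 + 20) + 16*U) = 9 + (36 + 16*U) = 45 + 16*U)
sqrt(V(t(-4, 8)) + O(199)) = sqrt((45 + 16*(-4)) - 13*199) = sqrt((45 - 64) - 2587) = sqrt(-19 - 2587) = sqrt(-2606) = I*sqrt(2606)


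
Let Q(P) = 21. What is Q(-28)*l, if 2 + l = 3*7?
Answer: 399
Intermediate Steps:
l = 19 (l = -2 + 3*7 = -2 + 21 = 19)
Q(-28)*l = 21*19 = 399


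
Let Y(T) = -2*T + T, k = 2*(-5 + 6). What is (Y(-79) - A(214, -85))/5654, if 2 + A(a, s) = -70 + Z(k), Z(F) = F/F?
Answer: 75/2827 ≈ 0.026530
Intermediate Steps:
k = 2 (k = 2*1 = 2)
Z(F) = 1
Y(T) = -T
A(a, s) = -71 (A(a, s) = -2 + (-70 + 1) = -2 - 69 = -71)
(Y(-79) - A(214, -85))/5654 = (-1*(-79) - 1*(-71))/5654 = (79 + 71)*(1/5654) = 150*(1/5654) = 75/2827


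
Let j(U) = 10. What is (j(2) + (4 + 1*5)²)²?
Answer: 8281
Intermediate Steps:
(j(2) + (4 + 1*5)²)² = (10 + (4 + 1*5)²)² = (10 + (4 + 5)²)² = (10 + 9²)² = (10 + 81)² = 91² = 8281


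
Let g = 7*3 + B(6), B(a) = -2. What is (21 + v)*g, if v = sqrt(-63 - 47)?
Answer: 399 + 19*I*sqrt(110) ≈ 399.0 + 199.27*I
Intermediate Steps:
v = I*sqrt(110) (v = sqrt(-110) = I*sqrt(110) ≈ 10.488*I)
g = 19 (g = 7*3 - 2 = 21 - 2 = 19)
(21 + v)*g = (21 + I*sqrt(110))*19 = 399 + 19*I*sqrt(110)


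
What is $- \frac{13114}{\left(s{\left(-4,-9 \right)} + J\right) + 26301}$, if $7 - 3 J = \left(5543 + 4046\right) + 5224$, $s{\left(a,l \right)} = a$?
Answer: $- \frac{39342}{64085} \approx -0.6139$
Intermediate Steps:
$J = - \frac{14806}{3}$ ($J = \frac{7}{3} - \frac{\left(5543 + 4046\right) + 5224}{3} = \frac{7}{3} - \frac{9589 + 5224}{3} = \frac{7}{3} - \frac{14813}{3} = - \frac{14806}{3} \approx -4935.3$)
$- \frac{13114}{\left(s{\left(-4,-9 \right)} + J\right) + 26301} = - \frac{13114}{\left(-4 - \frac{14806}{3}\right) + 26301} = - \frac{13114}{- \frac{14818}{3} + 26301} = - \frac{13114}{\frac{64085}{3}} = \left(-13114\right) \frac{3}{64085} = - \frac{39342}{64085}$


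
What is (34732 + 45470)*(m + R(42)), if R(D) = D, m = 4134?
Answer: 334923552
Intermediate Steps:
(34732 + 45470)*(m + R(42)) = (34732 + 45470)*(4134 + 42) = 80202*4176 = 334923552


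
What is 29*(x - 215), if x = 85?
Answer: -3770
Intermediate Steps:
29*(x - 215) = 29*(85 - 215) = 29*(-130) = -3770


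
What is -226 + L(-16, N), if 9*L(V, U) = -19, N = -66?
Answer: -2053/9 ≈ -228.11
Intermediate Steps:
L(V, U) = -19/9 (L(V, U) = (⅑)*(-19) = -19/9)
-226 + L(-16, N) = -226 - 19/9 = -2053/9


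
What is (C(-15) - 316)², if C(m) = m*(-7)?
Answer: 44521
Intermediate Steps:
C(m) = -7*m
(C(-15) - 316)² = (-7*(-15) - 316)² = (105 - 316)² = (-211)² = 44521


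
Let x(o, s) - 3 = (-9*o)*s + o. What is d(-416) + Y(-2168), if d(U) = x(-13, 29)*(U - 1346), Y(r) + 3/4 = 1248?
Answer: -23838395/4 ≈ -5.9596e+6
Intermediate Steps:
x(o, s) = 3 + o - 9*o*s (x(o, s) = 3 + ((-9*o)*s + o) = 3 + (-9*o*s + o) = 3 + (o - 9*o*s) = 3 + o - 9*o*s)
Y(r) = 4989/4 (Y(r) = -3/4 + 1248 = 4989/4)
d(U) = -4553518 + 3383*U (d(U) = (3 - 13 - 9*(-13)*29)*(U - 1346) = (3 - 13 + 3393)*(-1346 + U) = 3383*(-1346 + U) = -4553518 + 3383*U)
d(-416) + Y(-2168) = (-4553518 + 3383*(-416)) + 4989/4 = (-4553518 - 1407328) + 4989/4 = -5960846 + 4989/4 = -23838395/4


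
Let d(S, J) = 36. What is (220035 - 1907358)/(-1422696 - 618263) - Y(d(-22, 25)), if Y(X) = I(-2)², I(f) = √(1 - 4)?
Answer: 7810200/2040959 ≈ 3.8267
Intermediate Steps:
I(f) = I*√3 (I(f) = √(-3) = I*√3)
Y(X) = -3 (Y(X) = (I*√3)² = -3)
(220035 - 1907358)/(-1422696 - 618263) - Y(d(-22, 25)) = (220035 - 1907358)/(-1422696 - 618263) - 1*(-3) = -1687323/(-2040959) + 3 = -1687323*(-1/2040959) + 3 = 1687323/2040959 + 3 = 7810200/2040959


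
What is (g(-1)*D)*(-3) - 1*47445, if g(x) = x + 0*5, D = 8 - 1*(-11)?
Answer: -47388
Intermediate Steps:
D = 19 (D = 8 + 11 = 19)
g(x) = x (g(x) = x + 0 = x)
(g(-1)*D)*(-3) - 1*47445 = -1*19*(-3) - 1*47445 = -19*(-3) - 47445 = 57 - 47445 = -47388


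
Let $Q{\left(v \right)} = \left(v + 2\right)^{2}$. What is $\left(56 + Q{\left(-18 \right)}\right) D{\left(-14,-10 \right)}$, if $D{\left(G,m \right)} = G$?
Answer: $-4368$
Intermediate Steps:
$Q{\left(v \right)} = \left(2 + v\right)^{2}$
$\left(56 + Q{\left(-18 \right)}\right) D{\left(-14,-10 \right)} = \left(56 + \left(2 - 18\right)^{2}\right) \left(-14\right) = \left(56 + \left(-16\right)^{2}\right) \left(-14\right) = \left(56 + 256\right) \left(-14\right) = 312 \left(-14\right) = -4368$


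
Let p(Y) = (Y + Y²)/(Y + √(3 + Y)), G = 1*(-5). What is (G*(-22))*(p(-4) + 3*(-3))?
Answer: -22110/17 - 1320*I/17 ≈ -1300.6 - 77.647*I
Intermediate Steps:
G = -5
p(Y) = (Y + Y²)/(Y + √(3 + Y))
(G*(-22))*(p(-4) + 3*(-3)) = (-5*(-22))*(-4*(1 - 4)/(-4 + √(3 - 4)) + 3*(-3)) = 110*(-4*(-3)/(-4 + √(-1)) - 9) = 110*(-4*(-3)/(-4 + I) - 9) = 110*(-4*(-4 - I)/17*(-3) - 9) = 110*((-48/17 - 12*I/17) - 9) = 110*(-201/17 - 12*I/17) = -22110/17 - 1320*I/17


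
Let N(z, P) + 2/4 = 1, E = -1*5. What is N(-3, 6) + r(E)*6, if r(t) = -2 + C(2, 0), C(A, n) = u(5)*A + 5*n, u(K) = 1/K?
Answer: -91/10 ≈ -9.1000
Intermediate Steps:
u(K) = 1/K
C(A, n) = 5*n + A/5 (C(A, n) = A/5 + 5*n = 5*n + A/5)
E = -5
r(t) = -8/5 (r(t) = -2 + (5*0 + (⅕)*2) = -2 + (0 + ⅖) = -2 + ⅖ = -8/5)
N(z, P) = ½ (N(z, P) = -½ + 1 = ½)
N(-3, 6) + r(E)*6 = ½ - 8/5*6 = ½ - 48/5 = -91/10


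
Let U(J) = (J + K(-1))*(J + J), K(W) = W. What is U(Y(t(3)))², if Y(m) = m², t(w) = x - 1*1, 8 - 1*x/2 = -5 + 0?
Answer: 608400000000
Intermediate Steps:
x = 26 (x = 16 - 2*(-5 + 0) = 16 - 2*(-5) = 16 + 10 = 26)
t(w) = 25 (t(w) = 26 - 1*1 = 26 - 1 = 25)
U(J) = 2*J*(-1 + J) (U(J) = (J - 1)*(J + J) = (-1 + J)*(2*J) = 2*J*(-1 + J))
U(Y(t(3)))² = (2*25²*(-1 + 25²))² = (2*625*(-1 + 625))² = (2*625*624)² = 780000² = 608400000000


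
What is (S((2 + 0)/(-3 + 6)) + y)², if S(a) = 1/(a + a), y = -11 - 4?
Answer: 3249/16 ≈ 203.06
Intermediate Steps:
y = -15
S(a) = 1/(2*a)
(S((2 + 0)/(-3 + 6)) + y)² = (1/(2*(((2 + 0)/(-3 + 6)))) - 15)² = (1/(2*((2/3))) - 15)² = (1/(2*((2*(⅓)))) - 15)² = (1/(2*(⅔)) - 15)² = ((½)*(3/2) - 15)² = (¾ - 15)² = (-57/4)² = 3249/16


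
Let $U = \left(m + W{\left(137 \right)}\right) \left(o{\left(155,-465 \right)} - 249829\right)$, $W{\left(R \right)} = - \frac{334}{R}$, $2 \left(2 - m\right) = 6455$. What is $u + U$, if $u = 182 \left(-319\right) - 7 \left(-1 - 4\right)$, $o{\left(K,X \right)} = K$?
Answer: $\frac{110404759684}{137} \approx 8.0587 \cdot 10^{8}$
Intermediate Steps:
$m = - \frac{6451}{2}$ ($m = 2 - \frac{6455}{2} = - \frac{6451}{2} \approx -3225.5$)
$U = \frac{110412708835}{137}$ ($U = \left(- \frac{6451}{2} - \frac{334}{137}\right) \left(155 - 249829\right) = \left(- \frac{6451}{2} - \frac{334}{137}\right) \left(-249674\right) = \left(- \frac{884455}{274}\right) \left(-249674\right) = \frac{110412708835}{137} \approx 8.0593 \cdot 10^{8}$)
$u = -58023$ ($u = -58058 - -35 = -58058 + 35 = -58023$)
$u + U = -58023 + \frac{110412708835}{137} = \frac{110404759684}{137}$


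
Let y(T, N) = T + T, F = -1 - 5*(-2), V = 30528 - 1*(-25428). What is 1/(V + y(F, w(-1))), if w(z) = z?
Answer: 1/55974 ≈ 1.7865e-5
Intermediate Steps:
V = 55956 (V = 30528 + 25428 = 55956)
F = 9 (F = -1 + 10 = 9)
y(T, N) = 2*T
1/(V + y(F, w(-1))) = 1/(55956 + 2*9) = 1/(55956 + 18) = 1/55974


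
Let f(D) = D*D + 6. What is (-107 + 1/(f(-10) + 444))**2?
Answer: 3463204801/302500 ≈ 11449.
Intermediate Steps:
f(D) = 6 + D**2 (f(D) = D**2 + 6 = 6 + D**2)
(-107 + 1/(f(-10) + 444))**2 = (-107 + 1/((6 + (-10)**2) + 444))**2 = (-107 + 1/((6 + 100) + 444))**2 = (-107 + 1/(106 + 444))**2 = (-107 + 1/550)**2 = (-58849/550)**2 = 3463204801/302500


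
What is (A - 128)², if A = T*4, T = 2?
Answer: 14400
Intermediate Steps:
A = 8 (A = 2*4 = 8)
(A - 128)² = (8 - 128)² = (-120)² = 14400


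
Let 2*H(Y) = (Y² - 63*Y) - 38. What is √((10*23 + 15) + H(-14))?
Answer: 3*√85 ≈ 27.659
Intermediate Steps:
H(Y) = -19 + Y²/2 - 63*Y/2 (H(Y) = ((Y² - 63*Y) - 38)/2 = (-38 + Y² - 63*Y)/2 = -19 + Y²/2 - 63*Y/2)
√((10*23 + 15) + H(-14)) = √((10*23 + 15) + (-19 + (½)*(-14)² - 63/2*(-14))) = √((230 + 15) + (-19 + (½)*196 + 441)) = √(245 + (-19 + 98 + 441)) = √(245 + 520) = √765 = 3*√85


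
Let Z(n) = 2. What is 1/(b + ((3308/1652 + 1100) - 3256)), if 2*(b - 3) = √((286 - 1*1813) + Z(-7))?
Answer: -1467574024/3157008289901 - 1705690*I*√61/3157008289901 ≈ -0.00046486 - 4.2198e-6*I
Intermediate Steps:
b = 3 + 5*I*√61/2 (b = 3 + √((286 - 1*1813) + 2)/2 = 3 + √((286 - 1813) + 2)/2 = 3 + √(-1527 + 2)/2 = 3 + √(-1525)/2 = 3 + (5*I*√61)/2 = 3 + 5*I*√61/2 ≈ 3.0 + 19.526*I)
1/(b + ((3308/1652 + 1100) - 3256)) = 1/((3 + 5*I*√61/2) + ((3308/1652 + 1100) - 3256)) = 1/((3 + 5*I*√61/2) + ((3308*(1/1652) + 1100) - 3256)) = 1/((3 + 5*I*√61/2) + ((827/413 + 1100) - 3256)) = 1/((3 + 5*I*√61/2) + (455127/413 - 3256)) = 1/((3 + 5*I*√61/2) - 889601/413) = 1/(-888362/413 + 5*I*√61/2)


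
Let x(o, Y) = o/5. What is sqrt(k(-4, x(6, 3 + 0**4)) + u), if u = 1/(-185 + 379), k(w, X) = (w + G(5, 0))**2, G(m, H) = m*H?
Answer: 3*sqrt(66930)/194 ≈ 4.0006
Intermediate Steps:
G(m, H) = H*m
x(o, Y) = o/5 (x(o, Y) = o*(1/5) = o/5)
k(w, X) = w**2 (k(w, X) = (w + 0*5)**2 = (w + 0)**2 = w**2)
u = 1/194 ≈ 0.0051546
sqrt(k(-4, x(6, 3 + 0**4)) + u) = sqrt((-4)**2 + 1/194) = sqrt(16 + 1/194) = sqrt(3105/194) = 3*sqrt(66930)/194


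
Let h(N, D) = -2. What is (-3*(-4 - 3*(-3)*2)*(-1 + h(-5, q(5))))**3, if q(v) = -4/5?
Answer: 2000376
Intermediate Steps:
q(v) = -4/5 (q(v) = -4*1/5 = -4/5)
(-3*(-4 - 3*(-3)*2)*(-1 + h(-5, q(5))))**3 = (-3*(-4 - 3*(-3)*2)*(-1 - 2))**3 = (-3*(-4 + 9*2)*(-3))**3 = (-3*(-4 + 18)*(-3))**3 = (-42*(-3))**3 = (-3*(-42))**3 = 126**3 = 2000376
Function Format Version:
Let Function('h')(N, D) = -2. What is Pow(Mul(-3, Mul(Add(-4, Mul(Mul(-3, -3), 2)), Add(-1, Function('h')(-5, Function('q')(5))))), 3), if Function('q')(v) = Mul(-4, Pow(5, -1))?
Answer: 2000376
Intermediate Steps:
Function('q')(v) = Rational(-4, 5) (Function('q')(v) = Mul(-4, Rational(1, 5)) = Rational(-4, 5))
Pow(Mul(-3, Mul(Add(-4, Mul(Mul(-3, -3), 2)), Add(-1, Function('h')(-5, Function('q')(5))))), 3) = Pow(Mul(-3, Mul(Add(-4, Mul(Mul(-3, -3), 2)), Add(-1, -2))), 3) = Pow(Mul(-3, Mul(Add(-4, Mul(9, 2)), -3)), 3) = Pow(Mul(-3, Mul(Add(-4, 18), -3)), 3) = Pow(Mul(-3, Mul(14, -3)), 3) = Pow(Mul(-3, -42), 3) = Pow(126, 3) = 2000376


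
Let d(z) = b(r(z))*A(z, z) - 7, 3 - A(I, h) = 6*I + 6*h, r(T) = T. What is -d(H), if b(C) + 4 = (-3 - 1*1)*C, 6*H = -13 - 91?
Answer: -41335/3 ≈ -13778.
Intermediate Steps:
H = -52/3 (H = (-13 - 91)/6 = (⅙)*(-104) = -52/3 ≈ -17.333)
b(C) = -4 - 4*C (b(C) = -4 + (-3 - 1*1)*C = -4 + (-3 - 1)*C = -4 - 4*C)
A(I, h) = 3 - 6*I - 6*h (A(I, h) = 3 - (6*I + 6*h) = 3 + (-6*I - 6*h) = 3 - 6*I - 6*h)
d(z) = -7 + (-4 - 4*z)*(3 - 12*z) (d(z) = (-4 - 4*z)*(3 - 6*z - 6*z) - 7 = (-4 - 4*z)*(3 - 12*z) - 7 = -7 + (-4 - 4*z)*(3 - 12*z))
-d(H) = -(-19 + 36*(-52/3) + 48*(-52/3)²) = -(-19 - 624 + 48*(2704/9)) = -(-19 - 624 + 43264/3) = -1*41335/3 = -41335/3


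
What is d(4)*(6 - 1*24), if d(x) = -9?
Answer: 162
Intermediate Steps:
d(4)*(6 - 1*24) = -9*(6 - 1*24) = -9*(6 - 24) = -9*(-18) = 162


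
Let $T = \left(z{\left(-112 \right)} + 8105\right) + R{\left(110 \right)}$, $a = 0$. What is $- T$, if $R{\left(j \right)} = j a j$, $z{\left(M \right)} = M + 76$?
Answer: $-8069$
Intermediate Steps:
$z{\left(M \right)} = 76 + M$
$R{\left(j \right)} = 0$ ($R{\left(j \right)} = j 0 j = 0 j = 0$)
$T = 8069$ ($T = \left(\left(76 - 112\right) + 8105\right) + 0 = \left(-36 + 8105\right) + 0 = 8069 + 0 = 8069$)
$- T = \left(-1\right) 8069 = -8069$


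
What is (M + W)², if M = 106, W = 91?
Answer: 38809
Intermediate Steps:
(M + W)² = (106 + 91)² = 197² = 38809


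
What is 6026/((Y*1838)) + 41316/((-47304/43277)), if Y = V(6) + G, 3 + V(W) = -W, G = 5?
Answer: -273872921441/7245396 ≈ -37800.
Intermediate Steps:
V(W) = -3 - W
Y = -4 (Y = (-3 - 1*6) + 5 = (-3 - 6) + 5 = -9 + 5 = -4)
6026/((Y*1838)) + 41316/((-47304/43277)) = 6026/((-4*1838)) + 41316/((-47304/43277)) = 6026/(-7352) + 41316/((-47304*1/43277)) = 6026*(-1/7352) + 41316/(-47304/43277) = -3013/3676 + 41316*(-43277/47304) = -3013/3676 - 149002711/3942 = -273872921441/7245396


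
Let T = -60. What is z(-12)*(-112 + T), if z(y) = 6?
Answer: -1032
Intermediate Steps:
z(-12)*(-112 + T) = 6*(-112 - 60) = 6*(-172) = -1032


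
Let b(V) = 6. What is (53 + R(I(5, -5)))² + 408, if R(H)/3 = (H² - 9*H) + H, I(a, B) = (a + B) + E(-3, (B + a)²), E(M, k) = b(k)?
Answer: 697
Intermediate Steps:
E(M, k) = 6
I(a, B) = 6 + B + a (I(a, B) = (a + B) + 6 = (B + a) + 6 = 6 + B + a)
R(H) = -24*H + 3*H² (R(H) = 3*((H² - 9*H) + H) = 3*(H² - 8*H) = -24*H + 3*H²)
(53 + R(I(5, -5)))² + 408 = (53 + 3*(6 - 5 + 5)*(-8 + (6 - 5 + 5)))² + 408 = (53 + 3*6*(-8 + 6))² + 408 = (53 + 3*6*(-2))² + 408 = (53 - 36)² + 408 = 17² + 408 = 289 + 408 = 697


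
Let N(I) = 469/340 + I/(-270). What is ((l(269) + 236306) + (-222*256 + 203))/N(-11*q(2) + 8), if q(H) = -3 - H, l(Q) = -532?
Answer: 182727900/1169 ≈ 1.5631e+5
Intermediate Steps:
N(I) = 469/340 - I/270 (N(I) = 469*(1/340) + I*(-1/270) = 469/340 - I/270)
((l(269) + 236306) + (-222*256 + 203))/N(-11*q(2) + 8) = ((-532 + 236306) + (-222*256 + 203))/(469/340 - (-11*(-3 - 1*2) + 8)/270) = (235774 + (-56832 + 203))/(469/340 - (-11*(-3 - 2) + 8)/270) = (235774 - 56629)/(469/340 - (-11*(-5) + 8)/270) = 179145/(469/340 - (55 + 8)/270) = 179145/(469/340 - 1/270*63) = 179145/(469/340 - 7/30) = 179145/(1169/1020) = 179145*(1020/1169) = 182727900/1169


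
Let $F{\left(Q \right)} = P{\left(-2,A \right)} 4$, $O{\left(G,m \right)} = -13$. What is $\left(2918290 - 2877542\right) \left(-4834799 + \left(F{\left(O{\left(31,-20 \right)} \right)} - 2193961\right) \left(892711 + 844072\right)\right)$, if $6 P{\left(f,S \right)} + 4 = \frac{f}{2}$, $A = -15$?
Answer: $- \frac{465804013096852768}{3} \approx -1.5527 \cdot 10^{17}$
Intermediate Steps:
$P{\left(f,S \right)} = - \frac{2}{3} + \frac{f}{12}$ ($P{\left(f,S \right)} = - \frac{2}{3} + \frac{f \frac{1}{2}}{6} = - \frac{2}{3} + \frac{\frac{1}{2} f}{6} = - \frac{2}{3} + \frac{f}{12}$)
$F{\left(Q \right)} = - \frac{10}{3}$ ($F{\left(Q \right)} = \left(- \frac{2}{3} + \frac{1}{12} \left(-2\right)\right) 4 = \left(- \frac{2}{3} - \frac{1}{6}\right) 4 = \left(- \frac{5}{6}\right) 4 = - \frac{10}{3}$)
$\left(2918290 - 2877542\right) \left(-4834799 + \left(F{\left(O{\left(31,-20 \right)} \right)} - 2193961\right) \left(892711 + 844072\right)\right) = \left(2918290 - 2877542\right) \left(-4834799 + \left(- \frac{10}{3} - 2193961\right) \left(892711 + 844072\right)\right) = 40748 \left(-4834799 - \frac{11431319870219}{3}\right) = 40748 \left(- \frac{11431334374616}{3}\right) = - \frac{465804013096852768}{3}$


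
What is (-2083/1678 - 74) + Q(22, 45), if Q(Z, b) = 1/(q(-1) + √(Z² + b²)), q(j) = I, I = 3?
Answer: -157821267/2097500 + √2509/2500 ≈ -75.223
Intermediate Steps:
q(j) = 3
Q(Z, b) = 1/(3 + √(Z² + b²))
(-2083/1678 - 74) + Q(22, 45) = (-2083/1678 - 74) + 1/(3 + √(22² + 45²)) = (-2083*1/1678 - 74) + 1/(3 + √(484 + 2025)) = (-2083/1678 - 74) + 1/(3 + √2509) = -126255/1678 + 1/(3 + √2509)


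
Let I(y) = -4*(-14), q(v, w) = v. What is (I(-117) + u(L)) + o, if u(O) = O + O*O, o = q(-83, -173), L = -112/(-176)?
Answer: -3141/121 ≈ -25.959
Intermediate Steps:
L = 7/11 (L = -112*(-1/176) = 7/11 ≈ 0.63636)
I(y) = 56
o = -83
u(O) = O + O²
(I(-117) + u(L)) + o = (56 + 7*(1 + 7/11)/11) - 83 = (56 + (7/11)*(18/11)) - 83 = (56 + 126/121) - 83 = 6902/121 - 83 = -3141/121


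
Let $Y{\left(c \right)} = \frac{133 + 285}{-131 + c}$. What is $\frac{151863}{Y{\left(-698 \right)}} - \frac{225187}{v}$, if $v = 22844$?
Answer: $- \frac{1438013209277}{4774396} \approx -3.0119 \cdot 10^{5}$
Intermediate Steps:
$Y{\left(c \right)} = \frac{418}{-131 + c}$
$\frac{151863}{Y{\left(-698 \right)}} - \frac{225187}{v} = \frac{151863}{418 \frac{1}{-131 - 698}} - \frac{225187}{22844} = \frac{151863}{418 \frac{1}{-829}} - \frac{225187}{22844} = \frac{151863}{418 \left(- \frac{1}{829}\right)} - \frac{225187}{22844} = \frac{151863}{- \frac{418}{829}} - \frac{225187}{22844} = 151863 \left(- \frac{829}{418}\right) - \frac{225187}{22844} = - \frac{125894427}{418} - \frac{225187}{22844} = - \frac{1438013209277}{4774396}$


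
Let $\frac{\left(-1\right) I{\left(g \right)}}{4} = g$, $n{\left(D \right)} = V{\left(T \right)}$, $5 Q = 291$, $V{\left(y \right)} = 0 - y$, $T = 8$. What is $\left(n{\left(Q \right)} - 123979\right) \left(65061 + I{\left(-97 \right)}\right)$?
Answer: $-8114825163$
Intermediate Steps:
$V{\left(y \right)} = - y$
$Q = \frac{291}{5}$ ($Q = \frac{1}{5} \cdot 291 = \frac{291}{5} \approx 58.2$)
$n{\left(D \right)} = -8$ ($n{\left(D \right)} = \left(-1\right) 8 = -8$)
$I{\left(g \right)} = - 4 g$
$\left(n{\left(Q \right)} - 123979\right) \left(65061 + I{\left(-97 \right)}\right) = \left(-8 - 123979\right) \left(65061 - -388\right) = - 123987 \left(65061 + 388\right) = \left(-123987\right) 65449 = -8114825163$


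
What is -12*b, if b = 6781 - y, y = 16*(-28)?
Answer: -86748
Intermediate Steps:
y = -448
b = 7229 (b = 6781 - 1*(-448) = 6781 + 448 = 7229)
-12*b = -12*7229 = -86748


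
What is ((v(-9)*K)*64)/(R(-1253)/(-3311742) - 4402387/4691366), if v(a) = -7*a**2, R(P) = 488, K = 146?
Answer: 41156809906297897728/7290929657381 ≈ 5.6449e+6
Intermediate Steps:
((v(-9)*K)*64)/(R(-1253)/(-3311742) - 4402387/4691366) = ((-7*(-9)**2*146)*64)/(488/(-3311742) - 4402387/4691366) = ((-7*81*146)*64)/(488*(-1/3311742) - 4402387*1/4691366) = (-567*146*64)/(-244/1655871 - 4402387/4691366) = (-82782*64)/(-7290929657381/7768296909786) = -5298048*(-7768296909786/7290929657381) = 41156809906297897728/7290929657381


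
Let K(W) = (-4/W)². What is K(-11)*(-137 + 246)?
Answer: 1744/121 ≈ 14.413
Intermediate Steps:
K(W) = 16/W²
K(-11)*(-137 + 246) = (16/(-11)²)*(-137 + 246) = (16*(1/121))*109 = (16/121)*109 = 1744/121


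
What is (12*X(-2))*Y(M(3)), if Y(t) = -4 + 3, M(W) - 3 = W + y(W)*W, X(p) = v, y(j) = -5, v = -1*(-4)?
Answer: -48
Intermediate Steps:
v = 4
X(p) = 4
M(W) = 3 - 4*W (M(W) = 3 + (W - 5*W) = 3 - 4*W)
Y(t) = -1
(12*X(-2))*Y(M(3)) = (12*4)*(-1) = 48*(-1) = -48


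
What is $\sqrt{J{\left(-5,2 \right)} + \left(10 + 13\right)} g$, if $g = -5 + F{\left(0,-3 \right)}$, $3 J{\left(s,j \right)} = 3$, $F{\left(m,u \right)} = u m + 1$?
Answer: $- 8 \sqrt{6} \approx -19.596$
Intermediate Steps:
$F{\left(m,u \right)} = 1 + m u$ ($F{\left(m,u \right)} = m u + 1 = 1 + m u$)
$J{\left(s,j \right)} = 1$ ($J{\left(s,j \right)} = \frac{1}{3} \cdot 3 = 1$)
$g = -4$ ($g = -5 + \left(1 + 0 \left(-3\right)\right) = -5 + \left(1 + 0\right) = -5 + 1 = -4$)
$\sqrt{J{\left(-5,2 \right)} + \left(10 + 13\right)} g = \sqrt{1 + \left(10 + 13\right)} \left(-4\right) = \sqrt{1 + 23} \left(-4\right) = \sqrt{24} \left(-4\right) = 2 \sqrt{6} \left(-4\right) = - 8 \sqrt{6}$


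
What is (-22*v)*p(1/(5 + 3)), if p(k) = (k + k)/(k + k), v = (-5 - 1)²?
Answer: -792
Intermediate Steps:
v = 36 (v = (-6)² = 36)
p(k) = 1 (p(k) = (2*k)/((2*k)) = (2*k)*(1/(2*k)) = 1)
(-22*v)*p(1/(5 + 3)) = -22*36*1 = -792*1 = -792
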